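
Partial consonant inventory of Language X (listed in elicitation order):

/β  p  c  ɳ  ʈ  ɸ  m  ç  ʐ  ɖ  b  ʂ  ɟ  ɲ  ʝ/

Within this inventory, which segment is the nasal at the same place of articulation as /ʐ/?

/ɳ/

/ʐ/ is a voiced retroflex fricative.
The nasal at the same place is a retroflex nasal — in this inventory, /ɳ/.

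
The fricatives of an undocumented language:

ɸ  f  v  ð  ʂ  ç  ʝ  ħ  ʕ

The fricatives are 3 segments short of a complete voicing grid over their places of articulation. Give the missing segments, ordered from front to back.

/β/, /θ/, /ʐ/

place of articulation  voiceless  voiced  
bilabial          ɸ         —       
labiodental       f         v       
dental            —         ð       
retroflex         ʂ         —       
palatal           ç         ʝ       
pharyngeal        ħ         ʕ       
Gaps, from front to back: bilabial lacks voiced (/β/); dental lacks voiceless (/θ/); retroflex lacks voiced (/ʐ/).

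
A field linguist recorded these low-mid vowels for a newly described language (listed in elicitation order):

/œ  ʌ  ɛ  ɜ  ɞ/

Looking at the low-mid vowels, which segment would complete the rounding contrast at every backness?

/ɔ/

backness          unrounded  rounded 
front             ɛ         œ       
central           ɜ         ɞ       
back              ʌ         —       
The back row has no rounded member, so the gap is the back rounded vowel /ɔ/.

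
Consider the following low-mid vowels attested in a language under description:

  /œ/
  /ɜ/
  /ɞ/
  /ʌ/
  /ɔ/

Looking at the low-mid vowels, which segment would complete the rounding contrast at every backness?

Unrounded: /ɜ/ (central), /ʌ/ (back).
Rounded: /œ/ (front), /ɞ/ (central), /ɔ/ (back).
The front row has no unrounded member, so the gap is the front unrounded vowel /ɛ/.

/ɛ/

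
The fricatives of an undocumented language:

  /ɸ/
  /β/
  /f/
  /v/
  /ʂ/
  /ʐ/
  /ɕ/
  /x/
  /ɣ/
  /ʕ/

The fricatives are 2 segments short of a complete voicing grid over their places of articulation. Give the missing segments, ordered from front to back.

/ʑ/, /ħ/

bilabial: voiceless /ɸ/, voiced /β/.
labiodental: voiceless /f/, voiced /v/.
retroflex: voiceless /ʂ/, voiced /ʐ/.
alveolo-palatal: voiceless /ɕ/, voiced —.
velar: voiceless /x/, voiced /ɣ/.
pharyngeal: voiceless —, voiced /ʕ/.
Gaps, from front to back: alveolo-palatal lacks voiced (/ʑ/); pharyngeal lacks voiceless (/ħ/).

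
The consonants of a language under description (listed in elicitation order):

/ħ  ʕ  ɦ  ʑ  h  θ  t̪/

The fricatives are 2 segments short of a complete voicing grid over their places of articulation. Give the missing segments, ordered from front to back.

dental: voiceless /θ/, voiced —.
alveolo-palatal: voiceless —, voiced /ʑ/.
pharyngeal: voiceless /ħ/, voiced /ʕ/.
glottal: voiceless /h/, voiced /ɦ/.
Gaps, from front to back: dental lacks voiced (/ð/); alveolo-palatal lacks voiceless (/ɕ/).

/ð/, /ɕ/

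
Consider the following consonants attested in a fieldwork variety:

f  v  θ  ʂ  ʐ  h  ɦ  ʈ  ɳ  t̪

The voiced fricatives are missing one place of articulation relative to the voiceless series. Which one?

dental

place of articulation  voiceless  voiced  
labiodental       f         v       
dental            θ         —       
retroflex         ʂ         ʐ       
glottal           h         ɦ       
Every place of articulation has a voiced member except dental, where /ð/ would be expected.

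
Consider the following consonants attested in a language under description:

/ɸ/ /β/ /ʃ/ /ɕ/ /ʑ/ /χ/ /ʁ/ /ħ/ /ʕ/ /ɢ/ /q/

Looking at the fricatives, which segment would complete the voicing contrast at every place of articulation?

/ʒ/

place of articulation  voiceless  voiced  
bilabial          ɸ         β       
postalveolar      ʃ         —       
alveolo-palatal   ɕ         ʑ       
uvular            χ         ʁ       
pharyngeal        ħ         ʕ       
The postalveolar row has no voiced member, so the gap is the voiced postalveolar fricative /ʒ/.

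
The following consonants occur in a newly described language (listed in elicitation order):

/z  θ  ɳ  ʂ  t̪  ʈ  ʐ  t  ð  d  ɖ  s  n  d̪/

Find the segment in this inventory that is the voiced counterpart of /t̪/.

/d̪/

/t̪/ is a voiceless dental stop.
The voiced counterpart is a voiced dental stop — in this inventory, /d̪/.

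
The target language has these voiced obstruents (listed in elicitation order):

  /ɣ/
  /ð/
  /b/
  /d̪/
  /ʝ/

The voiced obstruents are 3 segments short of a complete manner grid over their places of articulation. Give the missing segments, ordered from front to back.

place of articulation  stop      fricative
bilabial          b         —       
dental            d̪        ð       
palatal           —         ʝ       
velar             —         ɣ       
Gaps, from front to back: bilabial lacks fricative (/β/); palatal lacks stop (/ɟ/); velar lacks stop (/ɡ/).

/β/, /ɟ/, /ɡ/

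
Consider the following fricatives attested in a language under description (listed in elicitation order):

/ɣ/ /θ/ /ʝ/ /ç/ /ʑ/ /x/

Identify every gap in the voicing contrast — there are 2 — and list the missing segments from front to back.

Voiceless: /θ/ (dental), /ç/ (palatal), /x/ (velar).
Voiced: /ʑ/ (alveolo-palatal), /ʝ/ (palatal), /ɣ/ (velar).
Gaps, from front to back: dental lacks voiced (/ð/); alveolo-palatal lacks voiceless (/ɕ/).

/ð/, /ɕ/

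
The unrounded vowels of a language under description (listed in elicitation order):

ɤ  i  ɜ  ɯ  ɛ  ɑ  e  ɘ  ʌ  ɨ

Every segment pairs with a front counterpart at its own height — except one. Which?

/ɑ/

High: /i/ ~ /ɨ/ ~ /ɯ/
High-mid: /e/ ~ /ɘ/ ~ /ɤ/
Low-mid: /ɛ/ ~ /ɜ/ ~ /ʌ/
Low: only /ɑ/ (back); no front partner.
So /ɑ/ is the unpaired segment.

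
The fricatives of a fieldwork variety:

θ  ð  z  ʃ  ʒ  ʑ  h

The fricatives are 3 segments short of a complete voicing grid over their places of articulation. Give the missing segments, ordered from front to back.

/s/, /ɕ/, /ɦ/

Voiceless: /θ/ (dental), /ʃ/ (postalveolar), /h/ (glottal).
Voiced: /ð/ (dental), /z/ (alveolar), /ʒ/ (postalveolar), /ʑ/ (alveolo-palatal).
Gaps, from front to back: alveolar lacks voiceless (/s/); alveolo-palatal lacks voiceless (/ɕ/); glottal lacks voiced (/ɦ/).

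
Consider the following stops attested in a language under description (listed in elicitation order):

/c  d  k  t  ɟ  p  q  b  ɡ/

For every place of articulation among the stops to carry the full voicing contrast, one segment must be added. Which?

place of articulation  voiceless  voiced  
bilabial          p         b       
alveolar          t         d       
palatal           c         ɟ       
velar             k         ɡ       
uvular            q         —       
The uvular row has no voiced member, so the gap is the voiced uvular stop /ɢ/.

/ɢ/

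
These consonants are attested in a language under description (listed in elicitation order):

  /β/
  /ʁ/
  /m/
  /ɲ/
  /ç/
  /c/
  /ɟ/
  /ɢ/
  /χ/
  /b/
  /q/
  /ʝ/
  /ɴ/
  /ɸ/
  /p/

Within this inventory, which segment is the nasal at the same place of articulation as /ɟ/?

/ɲ/

/ɟ/ is a voiced palatal stop.
The nasal at the same place is a palatal nasal — in this inventory, /ɲ/.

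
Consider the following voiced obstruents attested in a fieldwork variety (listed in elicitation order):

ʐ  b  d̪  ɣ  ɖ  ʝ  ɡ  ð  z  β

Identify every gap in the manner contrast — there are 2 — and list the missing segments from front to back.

/d/, /ɟ/

Stop: /b/ (bilabial), /d̪/ (dental), /ɖ/ (retroflex), /ɡ/ (velar).
Fricative: /β/ (bilabial), /ð/ (dental), /z/ (alveolar), /ʐ/ (retroflex), /ʝ/ (palatal), /ɣ/ (velar).
Gaps, from front to back: alveolar lacks stop (/d/); palatal lacks stop (/ɟ/).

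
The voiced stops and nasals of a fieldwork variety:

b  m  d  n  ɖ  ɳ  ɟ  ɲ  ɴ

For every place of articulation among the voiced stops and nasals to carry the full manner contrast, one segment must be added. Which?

place of articulation  oral stop  nasal   
bilabial          b         m       
alveolar          d         n       
retroflex         ɖ         ɳ       
palatal           ɟ         ɲ       
uvular            —         ɴ       
The uvular row has no oral stop member, so the gap is the uvular oral stop /ɢ/.

/ɢ/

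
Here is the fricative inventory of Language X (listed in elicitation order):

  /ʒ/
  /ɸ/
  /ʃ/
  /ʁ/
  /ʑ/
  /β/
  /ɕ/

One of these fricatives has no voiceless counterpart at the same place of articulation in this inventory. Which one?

/ʁ/

Bilabial: /ɸ/ ~ /β/
Postalveolar: /ʃ/ ~ /ʒ/
Alveolo-palatal: /ɕ/ ~ /ʑ/
Uvular: only /ʁ/ (voiced); no voiceless partner.
So /ʁ/ is the unpaired segment.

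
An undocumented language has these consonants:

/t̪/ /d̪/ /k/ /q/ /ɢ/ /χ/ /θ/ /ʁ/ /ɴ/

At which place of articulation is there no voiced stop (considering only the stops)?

Voiceless: /t̪/ (dental), /k/ (velar), /q/ (uvular).
Voiced: /d̪/ (dental), /ɢ/ (uvular).
Every place of articulation has a voiced member except velar, where /ɡ/ would be expected.

velar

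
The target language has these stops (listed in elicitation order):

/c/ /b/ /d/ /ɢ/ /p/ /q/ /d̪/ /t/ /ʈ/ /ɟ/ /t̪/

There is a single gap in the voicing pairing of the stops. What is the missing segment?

/ɖ/

bilabial: voiceless /p/, voiced /b/.
dental: voiceless /t̪/, voiced /d̪/.
alveolar: voiceless /t/, voiced /d/.
retroflex: voiceless /ʈ/, voiced —.
palatal: voiceless /c/, voiced /ɟ/.
uvular: voiceless /q/, voiced /ɢ/.
The retroflex row has no voiced member, so the gap is the voiced retroflex stop /ɖ/.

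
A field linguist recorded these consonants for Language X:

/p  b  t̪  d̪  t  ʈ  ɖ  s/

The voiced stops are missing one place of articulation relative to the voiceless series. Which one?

Voiceless: /p/ (bilabial), /t̪/ (dental), /t/ (alveolar), /ʈ/ (retroflex).
Voiced: /b/ (bilabial), /d̪/ (dental), /ɖ/ (retroflex).
Every place of articulation has a voiced member except alveolar, where /d/ would be expected.

alveolar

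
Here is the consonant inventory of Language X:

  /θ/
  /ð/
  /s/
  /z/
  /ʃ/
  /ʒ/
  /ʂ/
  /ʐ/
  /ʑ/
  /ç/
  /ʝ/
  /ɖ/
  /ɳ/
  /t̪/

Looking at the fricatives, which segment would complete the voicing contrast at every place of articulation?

/ɕ/

place of articulation  voiceless  voiced  
dental            θ         ð       
alveolar          s         z       
postalveolar      ʃ         ʒ       
retroflex         ʂ         ʐ       
alveolo-palatal   —         ʑ       
palatal           ç         ʝ       
The alveolo-palatal row has no voiceless member, so the gap is the voiceless alveolo-palatal fricative /ɕ/.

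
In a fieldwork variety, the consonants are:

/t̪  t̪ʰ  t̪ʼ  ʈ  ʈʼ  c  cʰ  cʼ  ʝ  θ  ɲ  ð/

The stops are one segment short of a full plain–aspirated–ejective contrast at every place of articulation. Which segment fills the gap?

/ʈʰ/

dental: plain /t̪/, aspirated /t̪ʰ/, ejective /t̪ʼ/.
retroflex: plain /ʈ/, aspirated —, ejective /ʈʼ/.
palatal: plain /c/, aspirated /cʰ/, ejective /cʼ/.
The retroflex row has no aspirated member, so the gap is the aspirated retroflex stop /ʈʰ/.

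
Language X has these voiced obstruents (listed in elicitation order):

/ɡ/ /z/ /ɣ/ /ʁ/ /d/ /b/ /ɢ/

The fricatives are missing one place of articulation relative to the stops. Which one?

place of articulation  stop      fricative
bilabial          b         —       
alveolar          d         z       
velar             ɡ         ɣ       
uvular            ɢ         ʁ       
Every place of articulation has a fricative member except bilabial, where /β/ would be expected.

bilabial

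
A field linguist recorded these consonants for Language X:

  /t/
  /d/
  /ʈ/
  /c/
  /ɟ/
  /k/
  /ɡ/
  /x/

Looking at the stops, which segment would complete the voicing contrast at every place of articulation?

place of articulation  voiceless  voiced  
alveolar          t         d       
retroflex         ʈ         —       
palatal           c         ɟ       
velar             k         ɡ       
The retroflex row has no voiced member, so the gap is the voiced retroflex stop /ɖ/.

/ɖ/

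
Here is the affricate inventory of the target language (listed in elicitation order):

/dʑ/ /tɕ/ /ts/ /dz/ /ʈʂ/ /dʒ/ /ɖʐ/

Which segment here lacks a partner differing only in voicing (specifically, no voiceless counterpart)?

Alveolar: /ts/ ~ /dz/
Retroflex: /ʈʂ/ ~ /ɖʐ/
Alveolo-palatal: /tɕ/ ~ /dʑ/
Postalveolar: only /dʒ/ (voiced); no voiceless partner.
So /dʒ/ is the unpaired segment.

/dʒ/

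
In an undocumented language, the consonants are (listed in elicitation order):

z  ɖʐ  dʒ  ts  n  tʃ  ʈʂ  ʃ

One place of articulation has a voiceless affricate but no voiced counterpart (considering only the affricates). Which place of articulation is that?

alveolar: voiceless /ts/, voiced —.
postalveolar: voiceless /tʃ/, voiced /dʒ/.
retroflex: voiceless /ʈʂ/, voiced /ɖʐ/.
Every place of articulation has a voiced member except alveolar, where /dz/ would be expected.

alveolar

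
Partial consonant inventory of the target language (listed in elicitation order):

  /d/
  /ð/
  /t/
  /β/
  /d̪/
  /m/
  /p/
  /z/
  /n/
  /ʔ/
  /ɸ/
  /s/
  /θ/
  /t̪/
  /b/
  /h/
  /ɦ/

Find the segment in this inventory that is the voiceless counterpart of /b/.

/b/ is a voiced bilabial stop.
The voiceless counterpart is a voiceless bilabial stop — in this inventory, /p/.

/p/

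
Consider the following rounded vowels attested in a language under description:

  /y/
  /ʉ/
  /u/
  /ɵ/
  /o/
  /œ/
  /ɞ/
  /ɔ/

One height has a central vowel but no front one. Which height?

high-mid

height            front     central   back    
high              y         ʉ         u       
high-mid          —         ɵ         o       
low-mid           œ         ɞ         ɔ       
Every height has a front member except high-mid, where /ø/ would be expected.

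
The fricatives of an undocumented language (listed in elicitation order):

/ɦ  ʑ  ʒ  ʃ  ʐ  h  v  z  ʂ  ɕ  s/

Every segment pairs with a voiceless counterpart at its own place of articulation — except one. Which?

Alveolar: /s/ ~ /z/
Postalveolar: /ʃ/ ~ /ʒ/
Retroflex: /ʂ/ ~ /ʐ/
Alveolo-palatal: /ɕ/ ~ /ʑ/
Glottal: /h/ ~ /ɦ/
Labiodental: only /v/ (voiced); no voiceless partner.
So /v/ is the unpaired segment.

/v/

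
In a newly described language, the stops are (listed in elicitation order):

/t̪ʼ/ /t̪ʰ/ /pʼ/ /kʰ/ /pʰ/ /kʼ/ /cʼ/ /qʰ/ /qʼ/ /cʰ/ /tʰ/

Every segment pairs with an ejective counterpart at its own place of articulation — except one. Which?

/tʰ/

Bilabial: /pʰ/ ~ /pʼ/
Dental: /t̪ʰ/ ~ /t̪ʼ/
Palatal: /cʰ/ ~ /cʼ/
Velar: /kʰ/ ~ /kʼ/
Uvular: /qʰ/ ~ /qʼ/
Alveolar: only /tʰ/ (aspirated); no ejective partner.
So /tʰ/ is the unpaired segment.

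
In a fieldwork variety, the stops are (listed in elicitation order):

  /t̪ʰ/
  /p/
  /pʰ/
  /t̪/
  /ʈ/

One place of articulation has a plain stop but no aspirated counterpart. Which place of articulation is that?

Plain: /p/ (bilabial), /t̪/ (dental), /ʈ/ (retroflex).
Aspirated: /pʰ/ (bilabial), /t̪ʰ/ (dental).
Every place of articulation has an aspirated member except retroflex, where /ʈʰ/ would be expected.

retroflex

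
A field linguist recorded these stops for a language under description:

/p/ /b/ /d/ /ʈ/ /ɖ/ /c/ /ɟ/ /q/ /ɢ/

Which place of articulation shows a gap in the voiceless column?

alveolar

Voiceless: /p/ (bilabial), /ʈ/ (retroflex), /c/ (palatal), /q/ (uvular).
Voiced: /b/ (bilabial), /d/ (alveolar), /ɖ/ (retroflex), /ɟ/ (palatal), /ɢ/ (uvular).
Every place of articulation has a voiceless member except alveolar, where /t/ would be expected.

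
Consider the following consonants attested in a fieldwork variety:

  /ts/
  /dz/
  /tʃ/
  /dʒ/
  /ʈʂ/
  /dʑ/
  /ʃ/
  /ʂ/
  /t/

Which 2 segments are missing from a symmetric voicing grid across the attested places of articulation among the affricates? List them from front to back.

/ɖʐ/, /tɕ/

alveolar: voiceless /ts/, voiced /dz/.
postalveolar: voiceless /tʃ/, voiced /dʒ/.
retroflex: voiceless /ʈʂ/, voiced —.
alveolo-palatal: voiceless —, voiced /dʑ/.
Gaps, from front to back: retroflex lacks voiced (/ɖʐ/); alveolo-palatal lacks voiceless (/tɕ/).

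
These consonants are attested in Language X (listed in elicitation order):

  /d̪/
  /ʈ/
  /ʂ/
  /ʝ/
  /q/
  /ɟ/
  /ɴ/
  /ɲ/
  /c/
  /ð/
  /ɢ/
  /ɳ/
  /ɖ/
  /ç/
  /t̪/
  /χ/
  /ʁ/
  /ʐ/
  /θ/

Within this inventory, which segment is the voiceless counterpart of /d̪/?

/d̪/ is a voiced dental stop.
The voiceless counterpart is a voiceless dental stop — in this inventory, /t̪/.

/t̪/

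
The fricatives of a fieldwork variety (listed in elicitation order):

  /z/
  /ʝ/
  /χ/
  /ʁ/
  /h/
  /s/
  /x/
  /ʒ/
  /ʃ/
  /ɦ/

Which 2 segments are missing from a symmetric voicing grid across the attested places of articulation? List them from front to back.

/ç/, /ɣ/

place of articulation  voiceless  voiced  
alveolar          s         z       
postalveolar      ʃ         ʒ       
palatal           —         ʝ       
velar             x         —       
uvular            χ         ʁ       
glottal           h         ɦ       
Gaps, from front to back: palatal lacks voiceless (/ç/); velar lacks voiced (/ɣ/).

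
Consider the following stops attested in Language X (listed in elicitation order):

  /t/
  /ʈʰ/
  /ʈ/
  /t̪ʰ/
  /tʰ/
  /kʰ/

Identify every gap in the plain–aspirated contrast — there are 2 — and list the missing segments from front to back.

dental: plain —, aspirated /t̪ʰ/.
alveolar: plain /t/, aspirated /tʰ/.
retroflex: plain /ʈ/, aspirated /ʈʰ/.
velar: plain —, aspirated /kʰ/.
Gaps, from front to back: dental lacks plain (/t̪/); velar lacks plain (/k/).

/t̪/, /k/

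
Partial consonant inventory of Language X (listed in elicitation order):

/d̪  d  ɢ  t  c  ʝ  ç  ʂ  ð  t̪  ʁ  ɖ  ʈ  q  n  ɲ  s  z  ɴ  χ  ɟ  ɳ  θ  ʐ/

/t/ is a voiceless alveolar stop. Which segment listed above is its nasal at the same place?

/n/

The nasal at the same place is an alveolar nasal — in this inventory, /n/.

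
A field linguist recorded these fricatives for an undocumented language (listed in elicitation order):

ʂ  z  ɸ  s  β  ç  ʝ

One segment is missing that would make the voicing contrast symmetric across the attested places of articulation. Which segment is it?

/ʐ/

place of articulation  voiceless  voiced  
bilabial          ɸ         β       
alveolar          s         z       
retroflex         ʂ         —       
palatal           ç         ʝ       
The retroflex row has no voiced member, so the gap is the voiced retroflex fricative /ʐ/.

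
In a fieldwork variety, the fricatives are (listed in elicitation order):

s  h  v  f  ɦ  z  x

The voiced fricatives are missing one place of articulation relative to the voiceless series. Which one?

velar

labiodental: voiceless /f/, voiced /v/.
alveolar: voiceless /s/, voiced /z/.
velar: voiceless /x/, voiced —.
glottal: voiceless /h/, voiced /ɦ/.
Every place of articulation has a voiced member except velar, where /ɣ/ would be expected.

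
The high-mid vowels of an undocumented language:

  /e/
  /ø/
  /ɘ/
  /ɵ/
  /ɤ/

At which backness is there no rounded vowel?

back

Unrounded: /e/ (front), /ɘ/ (central), /ɤ/ (back).
Rounded: /ø/ (front), /ɵ/ (central).
Every backness has a rounded member except back, where /o/ would be expected.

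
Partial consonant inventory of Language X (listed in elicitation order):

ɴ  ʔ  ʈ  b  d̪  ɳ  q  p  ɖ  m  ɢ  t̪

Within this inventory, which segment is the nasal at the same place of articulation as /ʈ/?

/ɳ/

/ʈ/ is a voiceless retroflex stop.
The nasal at the same place is a retroflex nasal — in this inventory, /ɳ/.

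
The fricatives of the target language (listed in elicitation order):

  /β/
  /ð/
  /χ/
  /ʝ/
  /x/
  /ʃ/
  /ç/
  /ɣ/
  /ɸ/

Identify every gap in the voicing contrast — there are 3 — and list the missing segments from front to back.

/θ/, /ʒ/, /ʁ/

bilabial: voiceless /ɸ/, voiced /β/.
dental: voiceless —, voiced /ð/.
postalveolar: voiceless /ʃ/, voiced —.
palatal: voiceless /ç/, voiced /ʝ/.
velar: voiceless /x/, voiced /ɣ/.
uvular: voiceless /χ/, voiced —.
Gaps, from front to back: dental lacks voiceless (/θ/); postalveolar lacks voiced (/ʒ/); uvular lacks voiced (/ʁ/).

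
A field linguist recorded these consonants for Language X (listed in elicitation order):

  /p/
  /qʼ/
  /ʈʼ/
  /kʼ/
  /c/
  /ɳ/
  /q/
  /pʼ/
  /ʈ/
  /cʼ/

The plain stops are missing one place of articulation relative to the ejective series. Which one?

velar

bilabial: plain /p/, ejective /pʼ/.
retroflex: plain /ʈ/, ejective /ʈʼ/.
palatal: plain /c/, ejective /cʼ/.
velar: plain —, ejective /kʼ/.
uvular: plain /q/, ejective /qʼ/.
Every place of articulation has a plain member except velar, where /k/ would be expected.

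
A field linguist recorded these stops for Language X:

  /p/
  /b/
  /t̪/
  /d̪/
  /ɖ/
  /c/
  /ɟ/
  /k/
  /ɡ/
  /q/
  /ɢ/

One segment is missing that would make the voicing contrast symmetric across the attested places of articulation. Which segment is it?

/ʈ/

place of articulation  voiceless  voiced  
bilabial          p         b       
dental            t̪        d̪      
retroflex         —         ɖ       
palatal           c         ɟ       
velar             k         ɡ       
uvular            q         ɢ       
The retroflex row has no voiceless member, so the gap is the voiceless retroflex stop /ʈ/.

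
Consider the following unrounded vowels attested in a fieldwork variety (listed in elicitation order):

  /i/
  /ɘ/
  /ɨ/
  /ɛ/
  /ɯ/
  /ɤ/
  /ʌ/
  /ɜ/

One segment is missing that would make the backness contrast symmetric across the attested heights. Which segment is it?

/e/

Front: /i/ (high), /ɛ/ (low-mid).
Central: /ɨ/ (high), /ɘ/ (high-mid), /ɜ/ (low-mid).
Back: /ɯ/ (high), /ɤ/ (high-mid), /ʌ/ (low-mid).
The high-mid row has no front member, so the gap is the high-mid front unrounded vowel /e/.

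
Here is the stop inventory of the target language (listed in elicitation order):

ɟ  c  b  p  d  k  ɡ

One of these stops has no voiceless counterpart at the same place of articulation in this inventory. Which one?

Bilabial: /p/ ~ /b/
Palatal: /c/ ~ /ɟ/
Velar: /k/ ~ /ɡ/
Alveolar: only /d/ (voiced); no voiceless partner.
So /d/ is the unpaired segment.

/d/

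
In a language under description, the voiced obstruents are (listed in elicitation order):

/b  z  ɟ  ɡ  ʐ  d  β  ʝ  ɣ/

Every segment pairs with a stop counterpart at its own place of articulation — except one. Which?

Bilabial: /b/ ~ /β/
Alveolar: /d/ ~ /z/
Palatal: /ɟ/ ~ /ʝ/
Velar: /ɡ/ ~ /ɣ/
Retroflex: only /ʐ/ (fricative); no stop partner.
So /ʐ/ is the unpaired segment.

/ʐ/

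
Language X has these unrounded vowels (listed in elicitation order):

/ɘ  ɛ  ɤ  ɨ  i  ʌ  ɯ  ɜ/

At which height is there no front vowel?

high-mid

Front: /i/ (high), /ɛ/ (low-mid).
Central: /ɨ/ (high), /ɘ/ (high-mid), /ɜ/ (low-mid).
Back: /ɯ/ (high), /ɤ/ (high-mid), /ʌ/ (low-mid).
Every height has a front member except high-mid, where /e/ would be expected.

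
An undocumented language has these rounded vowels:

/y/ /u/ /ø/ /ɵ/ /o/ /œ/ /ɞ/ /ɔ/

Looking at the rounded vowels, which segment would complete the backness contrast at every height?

high: front /y/, central —, back /u/.
high-mid: front /ø/, central /ɵ/, back /o/.
low-mid: front /œ/, central /ɞ/, back /ɔ/.
The high row has no central member, so the gap is the high central rounded vowel /ʉ/.

/ʉ/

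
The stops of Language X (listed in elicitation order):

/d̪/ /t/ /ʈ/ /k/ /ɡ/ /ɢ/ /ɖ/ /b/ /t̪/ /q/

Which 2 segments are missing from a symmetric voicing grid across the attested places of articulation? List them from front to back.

Voiceless: /t̪/ (dental), /t/ (alveolar), /ʈ/ (retroflex), /k/ (velar), /q/ (uvular).
Voiced: /b/ (bilabial), /d̪/ (dental), /ɖ/ (retroflex), /ɡ/ (velar), /ɢ/ (uvular).
Gaps, from front to back: bilabial lacks voiceless (/p/); alveolar lacks voiced (/d/).

/p/, /d/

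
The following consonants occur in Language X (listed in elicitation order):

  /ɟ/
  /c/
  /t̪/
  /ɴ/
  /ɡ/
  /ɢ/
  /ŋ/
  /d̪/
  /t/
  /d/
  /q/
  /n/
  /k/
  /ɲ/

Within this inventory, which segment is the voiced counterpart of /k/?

/k/ is a voiceless velar stop.
The voiced counterpart is a voiced velar stop — in this inventory, /ɡ/.

/ɡ/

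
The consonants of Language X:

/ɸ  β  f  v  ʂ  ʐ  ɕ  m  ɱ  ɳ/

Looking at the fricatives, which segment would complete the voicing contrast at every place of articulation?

place of articulation  voiceless  voiced  
bilabial          ɸ         β       
labiodental       f         v       
retroflex         ʂ         ʐ       
alveolo-palatal   ɕ         —       
The alveolo-palatal row has no voiced member, so the gap is the voiced alveolo-palatal fricative /ʑ/.

/ʑ/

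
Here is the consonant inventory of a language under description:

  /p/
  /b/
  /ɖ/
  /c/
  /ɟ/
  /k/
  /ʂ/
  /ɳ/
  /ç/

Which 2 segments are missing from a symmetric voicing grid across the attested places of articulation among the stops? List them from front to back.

/ʈ/, /ɡ/

Voiceless: /p/ (bilabial), /c/ (palatal), /k/ (velar).
Voiced: /b/ (bilabial), /ɖ/ (retroflex), /ɟ/ (palatal).
Gaps, from front to back: retroflex lacks voiceless (/ʈ/); velar lacks voiced (/ɡ/).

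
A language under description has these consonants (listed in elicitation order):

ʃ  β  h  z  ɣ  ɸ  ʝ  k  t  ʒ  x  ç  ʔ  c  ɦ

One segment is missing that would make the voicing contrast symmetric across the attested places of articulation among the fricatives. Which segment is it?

/s/

place of articulation  voiceless  voiced  
bilabial          ɸ         β       
alveolar          —         z       
postalveolar      ʃ         ʒ       
palatal           ç         ʝ       
velar             x         ɣ       
glottal           h         ɦ       
The alveolar row has no voiceless member, so the gap is the voiceless alveolar fricative /s/.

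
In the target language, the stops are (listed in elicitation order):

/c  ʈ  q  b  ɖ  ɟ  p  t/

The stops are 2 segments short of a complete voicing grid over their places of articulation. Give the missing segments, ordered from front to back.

/d/, /ɢ/

place of articulation  voiceless  voiced  
bilabial          p         b       
alveolar          t         —       
retroflex         ʈ         ɖ       
palatal           c         ɟ       
uvular            q         —       
Gaps, from front to back: alveolar lacks voiced (/d/); uvular lacks voiced (/ɢ/).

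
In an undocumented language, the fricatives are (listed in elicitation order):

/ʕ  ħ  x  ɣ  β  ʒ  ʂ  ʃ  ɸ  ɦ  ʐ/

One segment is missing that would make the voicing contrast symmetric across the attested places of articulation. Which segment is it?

/h/

place of articulation  voiceless  voiced  
bilabial          ɸ         β       
postalveolar      ʃ         ʒ       
retroflex         ʂ         ʐ       
velar             x         ɣ       
pharyngeal        ħ         ʕ       
glottal           —         ɦ       
The glottal row has no voiceless member, so the gap is the voiceless glottal fricative /h/.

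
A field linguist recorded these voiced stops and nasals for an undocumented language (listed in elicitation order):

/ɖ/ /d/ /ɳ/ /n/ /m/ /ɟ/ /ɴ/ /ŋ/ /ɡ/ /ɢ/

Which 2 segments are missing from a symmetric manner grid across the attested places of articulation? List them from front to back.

bilabial: oral stop —, nasal /m/.
alveolar: oral stop /d/, nasal /n/.
retroflex: oral stop /ɖ/, nasal /ɳ/.
palatal: oral stop /ɟ/, nasal —.
velar: oral stop /ɡ/, nasal /ŋ/.
uvular: oral stop /ɢ/, nasal /ɴ/.
Gaps, from front to back: bilabial lacks oral stop (/b/); palatal lacks nasal (/ɲ/).

/b/, /ɲ/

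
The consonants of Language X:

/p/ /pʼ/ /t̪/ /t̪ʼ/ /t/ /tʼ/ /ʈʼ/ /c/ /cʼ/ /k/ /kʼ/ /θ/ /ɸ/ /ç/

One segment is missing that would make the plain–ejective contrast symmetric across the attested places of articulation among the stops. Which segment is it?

bilabial: plain /p/, ejective /pʼ/.
dental: plain /t̪/, ejective /t̪ʼ/.
alveolar: plain /t/, ejective /tʼ/.
retroflex: plain —, ejective /ʈʼ/.
palatal: plain /c/, ejective /cʼ/.
velar: plain /k/, ejective /kʼ/.
The retroflex row has no plain member, so the gap is the plain retroflex stop /ʈ/.

/ʈ/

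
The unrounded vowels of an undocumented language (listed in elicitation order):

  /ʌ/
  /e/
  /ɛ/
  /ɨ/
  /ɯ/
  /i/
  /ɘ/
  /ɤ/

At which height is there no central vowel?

low-mid

height            front     central   back    
high              i         ɨ         ɯ       
high-mid          e         ɘ         ɤ       
low-mid           ɛ         —         ʌ       
Every height has a central member except low-mid, where /ɜ/ would be expected.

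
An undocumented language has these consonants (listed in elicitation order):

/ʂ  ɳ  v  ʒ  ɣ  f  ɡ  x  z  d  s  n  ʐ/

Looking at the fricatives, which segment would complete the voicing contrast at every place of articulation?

/ʃ/

Voiceless: /f/ (labiodental), /s/ (alveolar), /ʂ/ (retroflex), /x/ (velar).
Voiced: /v/ (labiodental), /z/ (alveolar), /ʒ/ (postalveolar), /ʐ/ (retroflex), /ɣ/ (velar).
The postalveolar row has no voiceless member, so the gap is the voiceless postalveolar fricative /ʃ/.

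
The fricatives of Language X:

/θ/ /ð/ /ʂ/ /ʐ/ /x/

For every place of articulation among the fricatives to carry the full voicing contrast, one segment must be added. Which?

/ɣ/

dental: voiceless /θ/, voiced /ð/.
retroflex: voiceless /ʂ/, voiced /ʐ/.
velar: voiceless /x/, voiced —.
The velar row has no voiced member, so the gap is the voiced velar fricative /ɣ/.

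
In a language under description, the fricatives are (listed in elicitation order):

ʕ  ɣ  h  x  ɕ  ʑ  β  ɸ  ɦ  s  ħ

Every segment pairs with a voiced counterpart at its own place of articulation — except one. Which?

/s/

Bilabial: /ɸ/ ~ /β/
Alveolo-palatal: /ɕ/ ~ /ʑ/
Velar: /x/ ~ /ɣ/
Pharyngeal: /ħ/ ~ /ʕ/
Glottal: /h/ ~ /ɦ/
Alveolar: only /s/ (voiceless); no voiced partner.
So /s/ is the unpaired segment.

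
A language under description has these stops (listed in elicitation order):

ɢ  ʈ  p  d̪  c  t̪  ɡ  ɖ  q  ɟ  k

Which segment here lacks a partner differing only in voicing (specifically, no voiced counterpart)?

Dental: /t̪/ ~ /d̪/
Retroflex: /ʈ/ ~ /ɖ/
Palatal: /c/ ~ /ɟ/
Velar: /k/ ~ /ɡ/
Uvular: /q/ ~ /ɢ/
Bilabial: only /p/ (voiceless); no voiced partner.
So /p/ is the unpaired segment.

/p/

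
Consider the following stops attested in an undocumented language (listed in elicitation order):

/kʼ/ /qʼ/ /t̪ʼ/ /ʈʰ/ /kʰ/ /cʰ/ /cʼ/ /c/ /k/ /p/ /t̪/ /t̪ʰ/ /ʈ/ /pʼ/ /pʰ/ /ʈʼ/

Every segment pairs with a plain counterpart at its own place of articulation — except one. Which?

/qʼ/

Bilabial: /p/ ~ /pʰ/ ~ /pʼ/
Dental: /t̪/ ~ /t̪ʰ/ ~ /t̪ʼ/
Retroflex: /ʈ/ ~ /ʈʰ/ ~ /ʈʼ/
Palatal: /c/ ~ /cʰ/ ~ /cʼ/
Velar: /k/ ~ /kʰ/ ~ /kʼ/
Uvular: only /qʼ/ (ejective); no plain partner.
So /qʼ/ is the unpaired segment.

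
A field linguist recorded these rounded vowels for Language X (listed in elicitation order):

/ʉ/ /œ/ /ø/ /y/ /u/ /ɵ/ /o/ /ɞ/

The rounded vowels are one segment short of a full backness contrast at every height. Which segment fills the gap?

/ɔ/

high: front /y/, central /ʉ/, back /u/.
high-mid: front /ø/, central /ɵ/, back /o/.
low-mid: front /œ/, central /ɞ/, back —.
The low-mid row has no back member, so the gap is the low-mid back rounded vowel /ɔ/.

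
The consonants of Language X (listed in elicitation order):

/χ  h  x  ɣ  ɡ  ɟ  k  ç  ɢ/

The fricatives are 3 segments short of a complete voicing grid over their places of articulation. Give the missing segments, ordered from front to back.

/ʝ/, /ʁ/, /ɦ/

place of articulation  voiceless  voiced  
palatal           ç         —       
velar             x         ɣ       
uvular            χ         —       
glottal           h         —       
Gaps, from front to back: palatal lacks voiced (/ʝ/); uvular lacks voiced (/ʁ/); glottal lacks voiced (/ɦ/).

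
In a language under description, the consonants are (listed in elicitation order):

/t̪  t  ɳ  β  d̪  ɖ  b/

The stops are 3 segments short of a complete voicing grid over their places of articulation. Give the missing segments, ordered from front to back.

place of articulation  voiceless  voiced  
bilabial          —         b       
dental            t̪        d̪      
alveolar          t         —       
retroflex         —         ɖ       
Gaps, from front to back: bilabial lacks voiceless (/p/); alveolar lacks voiced (/d/); retroflex lacks voiceless (/ʈ/).

/p/, /d/, /ʈ/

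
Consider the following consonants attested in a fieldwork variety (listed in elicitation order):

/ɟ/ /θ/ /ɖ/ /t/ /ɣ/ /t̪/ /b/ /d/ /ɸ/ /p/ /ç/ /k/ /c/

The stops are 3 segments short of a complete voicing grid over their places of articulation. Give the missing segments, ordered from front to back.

place of articulation  voiceless  voiced  
bilabial          p         b       
dental            t̪        —       
alveolar          t         d       
retroflex         —         ɖ       
palatal           c         ɟ       
velar             k         —       
Gaps, from front to back: dental lacks voiced (/d̪/); retroflex lacks voiceless (/ʈ/); velar lacks voiced (/ɡ/).

/d̪/, /ʈ/, /ɡ/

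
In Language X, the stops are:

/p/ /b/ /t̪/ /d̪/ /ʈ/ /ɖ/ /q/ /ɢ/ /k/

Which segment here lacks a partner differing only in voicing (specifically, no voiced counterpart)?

/k/

Bilabial: /p/ ~ /b/
Dental: /t̪/ ~ /d̪/
Retroflex: /ʈ/ ~ /ɖ/
Uvular: /q/ ~ /ɢ/
Velar: only /k/ (voiceless); no voiced partner.
So /k/ is the unpaired segment.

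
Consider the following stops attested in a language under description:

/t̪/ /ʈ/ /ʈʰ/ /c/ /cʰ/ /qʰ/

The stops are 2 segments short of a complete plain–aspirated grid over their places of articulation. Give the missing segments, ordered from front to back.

/t̪ʰ/, /q/

place of articulation  plain     aspirated
dental            t̪        —       
retroflex         ʈ         ʈʰ      
palatal           c         cʰ      
uvular            —         qʰ      
Gaps, from front to back: dental lacks aspirated (/t̪ʰ/); uvular lacks plain (/q/).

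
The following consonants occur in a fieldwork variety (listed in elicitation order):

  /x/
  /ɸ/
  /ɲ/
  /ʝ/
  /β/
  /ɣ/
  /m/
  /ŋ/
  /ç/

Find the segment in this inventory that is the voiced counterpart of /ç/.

/ç/ is a voiceless palatal fricative.
The voiced counterpart is a voiced palatal fricative — in this inventory, /ʝ/.

/ʝ/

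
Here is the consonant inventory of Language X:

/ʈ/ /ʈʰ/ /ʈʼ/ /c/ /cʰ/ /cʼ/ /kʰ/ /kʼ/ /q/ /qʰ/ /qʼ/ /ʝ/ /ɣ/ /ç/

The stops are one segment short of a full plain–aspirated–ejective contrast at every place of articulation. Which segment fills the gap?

/k/

place of articulation  plain     aspirated  ejective
retroflex         ʈ         ʈʰ        ʈʼ      
palatal           c         cʰ        cʼ      
velar             —         kʰ        kʼ      
uvular            q         qʰ        qʼ      
The velar row has no plain member, so the gap is the plain velar stop /k/.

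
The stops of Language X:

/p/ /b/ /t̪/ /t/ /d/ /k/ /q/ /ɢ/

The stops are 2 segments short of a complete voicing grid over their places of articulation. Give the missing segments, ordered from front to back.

bilabial: voiceless /p/, voiced /b/.
dental: voiceless /t̪/, voiced —.
alveolar: voiceless /t/, voiced /d/.
velar: voiceless /k/, voiced —.
uvular: voiceless /q/, voiced /ɢ/.
Gaps, from front to back: dental lacks voiced (/d̪/); velar lacks voiced (/ɡ/).

/d̪/, /ɡ/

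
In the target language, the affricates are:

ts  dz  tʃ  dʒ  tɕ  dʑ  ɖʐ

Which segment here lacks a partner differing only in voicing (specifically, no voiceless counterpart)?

Alveolar: /ts/ ~ /dz/
Postalveolar: /tʃ/ ~ /dʒ/
Alveolo-palatal: /tɕ/ ~ /dʑ/
Retroflex: only /ɖʐ/ (voiced); no voiceless partner.
So /ɖʐ/ is the unpaired segment.

/ɖʐ/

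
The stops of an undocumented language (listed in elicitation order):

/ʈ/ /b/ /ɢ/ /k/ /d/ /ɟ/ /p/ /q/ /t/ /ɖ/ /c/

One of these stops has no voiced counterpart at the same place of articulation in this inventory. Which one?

/k/

Bilabial: /p/ ~ /b/
Alveolar: /t/ ~ /d/
Retroflex: /ʈ/ ~ /ɖ/
Palatal: /c/ ~ /ɟ/
Uvular: /q/ ~ /ɢ/
Velar: only /k/ (voiceless); no voiced partner.
So /k/ is the unpaired segment.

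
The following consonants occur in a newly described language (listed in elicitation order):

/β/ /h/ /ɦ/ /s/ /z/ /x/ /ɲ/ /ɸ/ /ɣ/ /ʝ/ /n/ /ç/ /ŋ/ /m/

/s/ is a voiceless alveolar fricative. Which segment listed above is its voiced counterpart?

The voiced counterpart is a voiced alveolar fricative — in this inventory, /z/.

/z/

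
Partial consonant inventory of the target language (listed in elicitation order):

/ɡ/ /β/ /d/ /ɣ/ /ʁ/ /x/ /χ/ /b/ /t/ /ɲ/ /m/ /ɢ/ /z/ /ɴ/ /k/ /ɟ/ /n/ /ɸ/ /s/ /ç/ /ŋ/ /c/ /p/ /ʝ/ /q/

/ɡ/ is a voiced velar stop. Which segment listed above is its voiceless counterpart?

/k/

The voiceless counterpart is a voiceless velar stop — in this inventory, /k/.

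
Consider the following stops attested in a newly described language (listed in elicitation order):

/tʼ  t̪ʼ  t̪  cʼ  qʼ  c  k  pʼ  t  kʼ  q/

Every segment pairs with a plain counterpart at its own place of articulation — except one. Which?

Dental: /t̪/ ~ /t̪ʼ/
Alveolar: /t/ ~ /tʼ/
Palatal: /c/ ~ /cʼ/
Velar: /k/ ~ /kʼ/
Uvular: /q/ ~ /qʼ/
Bilabial: only /pʼ/ (ejective); no plain partner.
So /pʼ/ is the unpaired segment.

/pʼ/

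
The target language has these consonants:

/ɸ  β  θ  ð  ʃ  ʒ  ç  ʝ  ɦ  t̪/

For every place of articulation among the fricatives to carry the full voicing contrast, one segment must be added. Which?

/h/

Voiceless: /ɸ/ (bilabial), /θ/ (dental), /ʃ/ (postalveolar), /ç/ (palatal).
Voiced: /β/ (bilabial), /ð/ (dental), /ʒ/ (postalveolar), /ʝ/ (palatal), /ɦ/ (glottal).
The glottal row has no voiceless member, so the gap is the voiceless glottal fricative /h/.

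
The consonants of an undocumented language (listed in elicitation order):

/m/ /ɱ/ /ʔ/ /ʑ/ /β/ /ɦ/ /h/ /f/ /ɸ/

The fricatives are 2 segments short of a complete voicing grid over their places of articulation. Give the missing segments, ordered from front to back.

place of articulation  voiceless  voiced  
bilabial          ɸ         β       
labiodental       f         —       
alveolo-palatal   —         ʑ       
glottal           h         ɦ       
Gaps, from front to back: labiodental lacks voiced (/v/); alveolo-palatal lacks voiceless (/ɕ/).

/v/, /ɕ/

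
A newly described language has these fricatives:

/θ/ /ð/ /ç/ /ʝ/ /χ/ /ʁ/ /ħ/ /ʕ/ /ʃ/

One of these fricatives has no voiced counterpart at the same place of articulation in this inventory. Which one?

/ʃ/

Dental: /θ/ ~ /ð/
Palatal: /ç/ ~ /ʝ/
Uvular: /χ/ ~ /ʁ/
Pharyngeal: /ħ/ ~ /ʕ/
Postalveolar: only /ʃ/ (voiceless); no voiced partner.
So /ʃ/ is the unpaired segment.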